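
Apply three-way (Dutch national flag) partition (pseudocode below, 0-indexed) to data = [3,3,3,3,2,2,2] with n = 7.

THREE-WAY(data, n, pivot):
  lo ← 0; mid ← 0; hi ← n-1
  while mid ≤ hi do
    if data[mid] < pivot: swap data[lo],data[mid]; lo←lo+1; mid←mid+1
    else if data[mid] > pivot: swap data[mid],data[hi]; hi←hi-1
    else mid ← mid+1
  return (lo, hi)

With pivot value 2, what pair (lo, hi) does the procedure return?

lo=0 mid=0 hi=6
3>2: swap(0,6), hi=5 ⇒ [2,3,3,3,2,2,3]
2=2: mid=1
3>2: swap(1,5), hi=4 ⇒ [2,2,3,3,2,3,3]
2=2: mid=2
3>2: swap(2,4), hi=3 ⇒ [2,2,2,3,3,3,3]
2=2: mid=3
3>2: swap(3,3), hi=2 ⇒ [2,2,2,3,3,3,3]
done. lo=0 hi=2; data=[2,2,2,3,3,3,3]

(0, 2)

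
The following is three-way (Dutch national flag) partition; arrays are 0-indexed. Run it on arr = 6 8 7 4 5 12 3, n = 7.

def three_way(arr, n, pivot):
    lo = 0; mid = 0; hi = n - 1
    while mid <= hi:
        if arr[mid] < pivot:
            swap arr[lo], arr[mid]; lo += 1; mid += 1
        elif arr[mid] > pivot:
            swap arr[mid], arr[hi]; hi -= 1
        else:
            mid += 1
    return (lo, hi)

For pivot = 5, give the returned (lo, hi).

(2, 2)

lo=0 mid=0 hi=6
6>5: swap(0,6), hi=5 ⇒ 3 8 7 4 5 12 6
3<5: swap(0,0), lo=1 mid=1 ⇒ 3 8 7 4 5 12 6
8>5: swap(1,5), hi=4 ⇒ 3 12 7 4 5 8 6
12>5: swap(1,4), hi=3 ⇒ 3 5 7 4 12 8 6
5=5: mid=2
7>5: swap(2,3), hi=2 ⇒ 3 5 4 7 12 8 6
4<5: swap(1,2), lo=2 mid=3 ⇒ 3 4 5 7 12 8 6
done. lo=2 hi=2; arr=3 4 5 7 12 8 6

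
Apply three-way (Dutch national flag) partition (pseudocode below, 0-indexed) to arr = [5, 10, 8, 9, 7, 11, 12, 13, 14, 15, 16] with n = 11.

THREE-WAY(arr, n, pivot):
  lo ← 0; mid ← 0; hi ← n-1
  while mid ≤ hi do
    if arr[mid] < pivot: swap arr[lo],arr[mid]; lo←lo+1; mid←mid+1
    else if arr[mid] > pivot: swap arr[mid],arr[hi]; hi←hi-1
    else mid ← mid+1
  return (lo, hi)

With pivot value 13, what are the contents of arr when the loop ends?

[5, 10, 8, 9, 7, 11, 12, 13, 15, 16, 14]

lo=0 mid=0 hi=10
5<13: swap(0,0), lo=1 mid=1 ⇒ [5, 10, 8, 9, 7, 11, 12, 13, 14, 15, 16]
10<13: swap(1,1), lo=2 mid=2 ⇒ [5, 10, 8, 9, 7, 11, 12, 13, 14, 15, 16]
8<13: swap(2,2), lo=3 mid=3 ⇒ [5, 10, 8, 9, 7, 11, 12, 13, 14, 15, 16]
9<13: swap(3,3), lo=4 mid=4 ⇒ [5, 10, 8, 9, 7, 11, 12, 13, 14, 15, 16]
7<13: swap(4,4), lo=5 mid=5 ⇒ [5, 10, 8, 9, 7, 11, 12, 13, 14, 15, 16]
11<13: swap(5,5), lo=6 mid=6 ⇒ [5, 10, 8, 9, 7, 11, 12, 13, 14, 15, 16]
12<13: swap(6,6), lo=7 mid=7 ⇒ [5, 10, 8, 9, 7, 11, 12, 13, 14, 15, 16]
13=13: mid=8
14>13: swap(8,10), hi=9 ⇒ [5, 10, 8, 9, 7, 11, 12, 13, 16, 15, 14]
16>13: swap(8,9), hi=8 ⇒ [5, 10, 8, 9, 7, 11, 12, 13, 15, 16, 14]
15>13: swap(8,8), hi=7 ⇒ [5, 10, 8, 9, 7, 11, 12, 13, 15, 16, 14]
done. lo=7 hi=7; arr=[5, 10, 8, 9, 7, 11, 12, 13, 15, 16, 14]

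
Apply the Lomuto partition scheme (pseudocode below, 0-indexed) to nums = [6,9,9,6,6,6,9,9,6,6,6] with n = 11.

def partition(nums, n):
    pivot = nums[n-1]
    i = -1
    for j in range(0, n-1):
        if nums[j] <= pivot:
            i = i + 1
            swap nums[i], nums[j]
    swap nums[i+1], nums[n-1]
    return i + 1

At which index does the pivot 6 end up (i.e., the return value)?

6

pivot = nums[10] = 6; i = -1
j=0: nums[0]=6 ≤ 6 → i=0, swap nums[0],nums[0] (no change) → [6,9,9,6,6,6,9,9,6,6,6]
j=1: nums[1]=9 > 6 → no swap
j=2: nums[2]=9 > 6 → no swap
j=3: nums[3]=6 ≤ 6 → i=1, swap nums[1],nums[3] → [6,6,9,9,6,6,9,9,6,6,6]
j=4: nums[4]=6 ≤ 6 → i=2, swap nums[2],nums[4] → [6,6,6,9,9,6,9,9,6,6,6]
j=5: nums[5]=6 ≤ 6 → i=3, swap nums[3],nums[5] → [6,6,6,6,9,9,9,9,6,6,6]
j=6: nums[6]=9 > 6 → no swap
j=7: nums[7]=9 > 6 → no swap
j=8: nums[8]=6 ≤ 6 → i=4, swap nums[4],nums[8] → [6,6,6,6,6,9,9,9,9,6,6]
j=9: nums[9]=6 ≤ 6 → i=5, swap nums[5],nums[9] → [6,6,6,6,6,6,9,9,9,9,6]
final swap nums[6],nums[10] → [6,6,6,6,6,6,6,9,9,9,9]; return 6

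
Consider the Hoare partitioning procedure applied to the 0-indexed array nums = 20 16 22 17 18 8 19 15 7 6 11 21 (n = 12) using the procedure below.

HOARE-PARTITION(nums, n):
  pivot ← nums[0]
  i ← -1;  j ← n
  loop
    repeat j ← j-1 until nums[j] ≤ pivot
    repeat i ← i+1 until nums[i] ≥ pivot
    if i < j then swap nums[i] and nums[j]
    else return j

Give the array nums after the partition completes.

pivot=20
j stops at 10 (11), i stops at 0 (20); swap ⇒ 11 16 22 17 18 8 19 15 7 6 20 21
j stops at 9 (6), i stops at 2 (22); swap ⇒ 11 16 6 17 18 8 19 15 7 22 20 21
j stops at 8, i stops at 9; i≥j ⇒ return 8. nums=11 16 6 17 18 8 19 15 7 22 20 21

11 16 6 17 18 8 19 15 7 22 20 21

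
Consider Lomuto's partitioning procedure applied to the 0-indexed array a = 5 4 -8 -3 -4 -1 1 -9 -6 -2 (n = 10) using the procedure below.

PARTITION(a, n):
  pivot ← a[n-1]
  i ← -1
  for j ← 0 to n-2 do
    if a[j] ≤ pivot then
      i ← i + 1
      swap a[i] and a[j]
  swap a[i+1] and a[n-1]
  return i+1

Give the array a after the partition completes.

-8 -3 -4 -9 -6 -2 1 4 5 -1

pivot=-2, i=-1
j=0: 5>-2, skip
j=1: 4>-2, skip
j=2: -8≤-2, i=0, swap(0,2) ⇒ -8 4 5 -3 -4 -1 1 -9 -6 -2
j=3: -3≤-2, i=1, swap(1,3) ⇒ -8 -3 5 4 -4 -1 1 -9 -6 -2
j=4: -4≤-2, i=2, swap(2,4) ⇒ -8 -3 -4 4 5 -1 1 -9 -6 -2
j=5: -1>-2, skip
j=6: 1>-2, skip
j=7: -9≤-2, i=3, swap(3,7) ⇒ -8 -3 -4 -9 5 -1 1 4 -6 -2
j=8: -6≤-2, i=4, swap(4,8) ⇒ -8 -3 -4 -9 -6 -1 1 4 5 -2
swap(5,9) ⇒ -8 -3 -4 -9 -6 -2 1 4 5 -1; return 5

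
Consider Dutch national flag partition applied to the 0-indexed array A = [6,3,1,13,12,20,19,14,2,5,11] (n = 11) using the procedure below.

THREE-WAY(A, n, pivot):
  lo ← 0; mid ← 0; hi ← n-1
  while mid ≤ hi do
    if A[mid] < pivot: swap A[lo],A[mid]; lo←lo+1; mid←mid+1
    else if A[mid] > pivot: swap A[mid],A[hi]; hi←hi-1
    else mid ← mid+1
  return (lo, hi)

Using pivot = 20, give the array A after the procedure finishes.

[6,3,1,13,12,19,14,2,5,11,20]

pivot = 20; lo=0, mid=0, hi=10
A[mid]=6<20: swap A[0],A[0]; lo=1,mid=1 → [6,3,1,13,12,20,19,14,2,5,11]
A[mid]=3<20: swap A[1],A[1]; lo=2,mid=2 → [6,3,1,13,12,20,19,14,2,5,11]
A[mid]=1<20: swap A[2],A[2]; lo=3,mid=3 → [6,3,1,13,12,20,19,14,2,5,11]
A[mid]=13<20: swap A[3],A[3]; lo=4,mid=4 → [6,3,1,13,12,20,19,14,2,5,11]
A[mid]=12<20: swap A[4],A[4]; lo=5,mid=5 → [6,3,1,13,12,20,19,14,2,5,11]
A[mid]=20=20: mid=6
A[mid]=19<20: swap A[5],A[6]; lo=6,mid=7 → [6,3,1,13,12,19,20,14,2,5,11]
A[mid]=14<20: swap A[6],A[7]; lo=7,mid=8 → [6,3,1,13,12,19,14,20,2,5,11]
A[mid]=2<20: swap A[7],A[8]; lo=8,mid=9 → [6,3,1,13,12,19,14,2,20,5,11]
A[mid]=5<20: swap A[8],A[9]; lo=9,mid=10 → [6,3,1,13,12,19,14,2,5,20,11]
A[mid]=11<20: swap A[9],A[10]; lo=10,mid=11 → [6,3,1,13,12,19,14,2,5,11,20]
end: lo=10, hi=10; A = [6,3,1,13,12,19,14,2,5,11,20]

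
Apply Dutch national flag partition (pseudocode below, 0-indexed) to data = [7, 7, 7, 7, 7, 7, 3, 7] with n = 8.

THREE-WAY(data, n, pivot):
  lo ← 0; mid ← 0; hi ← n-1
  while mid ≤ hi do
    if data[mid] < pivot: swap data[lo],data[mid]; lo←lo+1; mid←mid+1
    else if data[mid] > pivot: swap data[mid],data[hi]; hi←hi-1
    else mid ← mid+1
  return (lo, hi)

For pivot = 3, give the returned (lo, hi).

pivot = 3; lo=0, mid=0, hi=7
data[mid]=7>3: swap data[0],data[7]; hi=6 → [7, 7, 7, 7, 7, 7, 3, 7]
data[mid]=7>3: swap data[0],data[6]; hi=5 → [3, 7, 7, 7, 7, 7, 7, 7]
data[mid]=3=3: mid=1
data[mid]=7>3: swap data[1],data[5]; hi=4 → [3, 7, 7, 7, 7, 7, 7, 7]
data[mid]=7>3: swap data[1],data[4]; hi=3 → [3, 7, 7, 7, 7, 7, 7, 7]
data[mid]=7>3: swap data[1],data[3]; hi=2 → [3, 7, 7, 7, 7, 7, 7, 7]
data[mid]=7>3: swap data[1],data[2]; hi=1 → [3, 7, 7, 7, 7, 7, 7, 7]
data[mid]=7>3: swap data[1],data[1]; hi=0 → [3, 7, 7, 7, 7, 7, 7, 7]
end: lo=0, hi=0; data = [3, 7, 7, 7, 7, 7, 7, 7]

(0, 0)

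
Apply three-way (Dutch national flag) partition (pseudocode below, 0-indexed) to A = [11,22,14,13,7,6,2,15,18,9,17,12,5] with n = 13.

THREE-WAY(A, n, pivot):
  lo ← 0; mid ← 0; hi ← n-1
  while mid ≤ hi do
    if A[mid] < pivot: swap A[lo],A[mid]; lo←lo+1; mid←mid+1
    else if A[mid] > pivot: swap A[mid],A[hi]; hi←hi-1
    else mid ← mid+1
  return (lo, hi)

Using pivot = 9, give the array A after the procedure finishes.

[5,2,6,7,9,13,15,18,14,17,12,22,11]

lo=0 mid=0 hi=12
11>9: swap(0,12), hi=11 ⇒ [5,22,14,13,7,6,2,15,18,9,17,12,11]
5<9: swap(0,0), lo=1 mid=1 ⇒ [5,22,14,13,7,6,2,15,18,9,17,12,11]
22>9: swap(1,11), hi=10 ⇒ [5,12,14,13,7,6,2,15,18,9,17,22,11]
12>9: swap(1,10), hi=9 ⇒ [5,17,14,13,7,6,2,15,18,9,12,22,11]
17>9: swap(1,9), hi=8 ⇒ [5,9,14,13,7,6,2,15,18,17,12,22,11]
9=9: mid=2
14>9: swap(2,8), hi=7 ⇒ [5,9,18,13,7,6,2,15,14,17,12,22,11]
18>9: swap(2,7), hi=6 ⇒ [5,9,15,13,7,6,2,18,14,17,12,22,11]
15>9: swap(2,6), hi=5 ⇒ [5,9,2,13,7,6,15,18,14,17,12,22,11]
2<9: swap(1,2), lo=2 mid=3 ⇒ [5,2,9,13,7,6,15,18,14,17,12,22,11]
13>9: swap(3,5), hi=4 ⇒ [5,2,9,6,7,13,15,18,14,17,12,22,11]
6<9: swap(2,3), lo=3 mid=4 ⇒ [5,2,6,9,7,13,15,18,14,17,12,22,11]
7<9: swap(3,4), lo=4 mid=5 ⇒ [5,2,6,7,9,13,15,18,14,17,12,22,11]
done. lo=4 hi=4; A=[5,2,6,7,9,13,15,18,14,17,12,22,11]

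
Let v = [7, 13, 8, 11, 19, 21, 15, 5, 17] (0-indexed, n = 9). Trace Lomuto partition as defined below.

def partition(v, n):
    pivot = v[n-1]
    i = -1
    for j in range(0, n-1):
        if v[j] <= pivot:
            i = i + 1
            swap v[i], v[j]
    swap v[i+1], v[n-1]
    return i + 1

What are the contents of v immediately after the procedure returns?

[7, 13, 8, 11, 15, 5, 17, 21, 19]

pivot=17, i=-1
j=0: 7≤17, i=0, swap(0,0) ⇒ [7, 13, 8, 11, 19, 21, 15, 5, 17]
j=1: 13≤17, i=1, swap(1,1) ⇒ [7, 13, 8, 11, 19, 21, 15, 5, 17]
j=2: 8≤17, i=2, swap(2,2) ⇒ [7, 13, 8, 11, 19, 21, 15, 5, 17]
j=3: 11≤17, i=3, swap(3,3) ⇒ [7, 13, 8, 11, 19, 21, 15, 5, 17]
j=4: 19>17, skip
j=5: 21>17, skip
j=6: 15≤17, i=4, swap(4,6) ⇒ [7, 13, 8, 11, 15, 21, 19, 5, 17]
j=7: 5≤17, i=5, swap(5,7) ⇒ [7, 13, 8, 11, 15, 5, 19, 21, 17]
swap(6,8) ⇒ [7, 13, 8, 11, 15, 5, 17, 21, 19]; return 6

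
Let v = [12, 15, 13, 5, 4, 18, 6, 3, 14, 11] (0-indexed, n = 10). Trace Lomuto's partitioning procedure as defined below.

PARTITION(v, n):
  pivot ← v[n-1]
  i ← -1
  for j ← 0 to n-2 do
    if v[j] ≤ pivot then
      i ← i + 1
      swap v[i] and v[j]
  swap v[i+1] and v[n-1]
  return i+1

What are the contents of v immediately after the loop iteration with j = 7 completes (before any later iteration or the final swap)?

[5, 4, 6, 3, 15, 18, 13, 12, 14, 11]

pivot = v[9] = 11; i = -1
j=0: v[0]=12 > 11 → no swap
j=1: v[1]=15 > 11 → no swap
j=2: v[2]=13 > 11 → no swap
j=3: v[3]=5 ≤ 11 → i=0, swap v[0],v[3] → [5, 15, 13, 12, 4, 18, 6, 3, 14, 11]
j=4: v[4]=4 ≤ 11 → i=1, swap v[1],v[4] → [5, 4, 13, 12, 15, 18, 6, 3, 14, 11]
j=5: v[5]=18 > 11 → no swap
j=6: v[6]=6 ≤ 11 → i=2, swap v[2],v[6] → [5, 4, 6, 12, 15, 18, 13, 3, 14, 11]
j=7: v[7]=3 ≤ 11 → i=3, swap v[3],v[7] → [5, 4, 6, 3, 15, 18, 13, 12, 14, 11]
(after j=7) v = [5, 4, 6, 3, 15, 18, 13, 12, 14, 11]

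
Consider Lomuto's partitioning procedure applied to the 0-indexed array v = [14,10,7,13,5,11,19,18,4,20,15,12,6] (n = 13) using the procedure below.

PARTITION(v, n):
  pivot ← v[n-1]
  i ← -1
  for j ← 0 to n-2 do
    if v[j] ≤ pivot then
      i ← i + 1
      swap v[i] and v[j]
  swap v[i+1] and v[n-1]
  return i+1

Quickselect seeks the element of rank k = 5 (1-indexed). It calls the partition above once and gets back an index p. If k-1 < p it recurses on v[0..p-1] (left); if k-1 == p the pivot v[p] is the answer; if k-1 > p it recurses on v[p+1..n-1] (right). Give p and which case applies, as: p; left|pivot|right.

2; right

pivot = v[12] = 6; i = -1
j=0: v[0]=14 > 6 → no swap
j=1: v[1]=10 > 6 → no swap
j=2: v[2]=7 > 6 → no swap
j=3: v[3]=13 > 6 → no swap
j=4: v[4]=5 ≤ 6 → i=0, swap v[0],v[4] → [5,10,7,13,14,11,19,18,4,20,15,12,6]
j=5: v[5]=11 > 6 → no swap
j=6: v[6]=19 > 6 → no swap
j=7: v[7]=18 > 6 → no swap
j=8: v[8]=4 ≤ 6 → i=1, swap v[1],v[8] → [5,4,7,13,14,11,19,18,10,20,15,12,6]
j=9: v[9]=20 > 6 → no swap
j=10: v[10]=15 > 6 → no swap
j=11: v[11]=12 > 6 → no swap
final swap v[2],v[12] → [5,4,6,13,14,11,19,18,10,20,15,12,7]; return 2
p = 2; k-1 = 4 > 2 ⇒ right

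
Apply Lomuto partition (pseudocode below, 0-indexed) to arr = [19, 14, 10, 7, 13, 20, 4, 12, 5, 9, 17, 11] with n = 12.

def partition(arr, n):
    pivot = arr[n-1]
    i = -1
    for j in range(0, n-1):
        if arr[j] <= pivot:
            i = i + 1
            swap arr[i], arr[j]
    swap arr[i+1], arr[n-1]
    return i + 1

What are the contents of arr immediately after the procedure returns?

pivot = arr[11] = 11; i = -1
j=0: arr[0]=19 > 11 → no swap
j=1: arr[1]=14 > 11 → no swap
j=2: arr[2]=10 ≤ 11 → i=0, swap arr[0],arr[2] → [10, 14, 19, 7, 13, 20, 4, 12, 5, 9, 17, 11]
j=3: arr[3]=7 ≤ 11 → i=1, swap arr[1],arr[3] → [10, 7, 19, 14, 13, 20, 4, 12, 5, 9, 17, 11]
j=4: arr[4]=13 > 11 → no swap
j=5: arr[5]=20 > 11 → no swap
j=6: arr[6]=4 ≤ 11 → i=2, swap arr[2],arr[6] → [10, 7, 4, 14, 13, 20, 19, 12, 5, 9, 17, 11]
j=7: arr[7]=12 > 11 → no swap
j=8: arr[8]=5 ≤ 11 → i=3, swap arr[3],arr[8] → [10, 7, 4, 5, 13, 20, 19, 12, 14, 9, 17, 11]
j=9: arr[9]=9 ≤ 11 → i=4, swap arr[4],arr[9] → [10, 7, 4, 5, 9, 20, 19, 12, 14, 13, 17, 11]
j=10: arr[10]=17 > 11 → no swap
final swap arr[5],arr[11] → [10, 7, 4, 5, 9, 11, 19, 12, 14, 13, 17, 20]; return 5

[10, 7, 4, 5, 9, 11, 19, 12, 14, 13, 17, 20]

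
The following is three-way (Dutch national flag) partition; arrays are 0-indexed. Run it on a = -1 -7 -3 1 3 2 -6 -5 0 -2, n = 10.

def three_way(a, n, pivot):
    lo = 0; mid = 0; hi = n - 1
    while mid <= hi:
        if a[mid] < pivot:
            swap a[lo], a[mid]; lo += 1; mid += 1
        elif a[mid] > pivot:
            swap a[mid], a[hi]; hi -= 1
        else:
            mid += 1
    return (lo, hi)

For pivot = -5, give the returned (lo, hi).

(2, 2)

pivot = -5; lo=0, mid=0, hi=9
a[mid]=-1>-5: swap a[0],a[9]; hi=8 → -2 -7 -3 1 3 2 -6 -5 0 -1
a[mid]=-2>-5: swap a[0],a[8]; hi=7 → 0 -7 -3 1 3 2 -6 -5 -2 -1
a[mid]=0>-5: swap a[0],a[7]; hi=6 → -5 -7 -3 1 3 2 -6 0 -2 -1
a[mid]=-5=-5: mid=1
a[mid]=-7<-5: swap a[0],a[1]; lo=1,mid=2 → -7 -5 -3 1 3 2 -6 0 -2 -1
a[mid]=-3>-5: swap a[2],a[6]; hi=5 → -7 -5 -6 1 3 2 -3 0 -2 -1
a[mid]=-6<-5: swap a[1],a[2]; lo=2,mid=3 → -7 -6 -5 1 3 2 -3 0 -2 -1
a[mid]=1>-5: swap a[3],a[5]; hi=4 → -7 -6 -5 2 3 1 -3 0 -2 -1
a[mid]=2>-5: swap a[3],a[4]; hi=3 → -7 -6 -5 3 2 1 -3 0 -2 -1
a[mid]=3>-5: swap a[3],a[3]; hi=2 → -7 -6 -5 3 2 1 -3 0 -2 -1
end: lo=2, hi=2; a = -7 -6 -5 3 2 1 -3 0 -2 -1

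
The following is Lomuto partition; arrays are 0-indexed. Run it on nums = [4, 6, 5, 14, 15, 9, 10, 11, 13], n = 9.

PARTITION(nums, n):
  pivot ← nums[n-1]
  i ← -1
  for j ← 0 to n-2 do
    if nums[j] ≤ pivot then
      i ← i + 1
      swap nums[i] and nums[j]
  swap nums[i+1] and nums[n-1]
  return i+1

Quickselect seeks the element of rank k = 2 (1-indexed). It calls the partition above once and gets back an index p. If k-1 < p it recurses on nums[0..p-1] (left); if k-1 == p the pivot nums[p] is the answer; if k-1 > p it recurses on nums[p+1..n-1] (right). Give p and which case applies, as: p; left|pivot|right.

pivot=13, i=-1
j=0: 4≤13, i=0, swap(0,0) ⇒ [4, 6, 5, 14, 15, 9, 10, 11, 13]
j=1: 6≤13, i=1, swap(1,1) ⇒ [4, 6, 5, 14, 15, 9, 10, 11, 13]
j=2: 5≤13, i=2, swap(2,2) ⇒ [4, 6, 5, 14, 15, 9, 10, 11, 13]
j=3: 14>13, skip
j=4: 15>13, skip
j=5: 9≤13, i=3, swap(3,5) ⇒ [4, 6, 5, 9, 15, 14, 10, 11, 13]
j=6: 10≤13, i=4, swap(4,6) ⇒ [4, 6, 5, 9, 10, 14, 15, 11, 13]
j=7: 11≤13, i=5, swap(5,7) ⇒ [4, 6, 5, 9, 10, 11, 15, 14, 13]
swap(6,8) ⇒ [4, 6, 5, 9, 10, 11, 13, 14, 15]; return 6
p = 6; k-1 = 1 < 6 ⇒ left

6; left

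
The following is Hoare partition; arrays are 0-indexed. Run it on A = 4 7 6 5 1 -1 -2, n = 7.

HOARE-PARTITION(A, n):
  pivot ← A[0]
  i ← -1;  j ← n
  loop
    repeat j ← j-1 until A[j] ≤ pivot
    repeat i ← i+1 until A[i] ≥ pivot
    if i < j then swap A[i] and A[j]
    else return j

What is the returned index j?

pivot = A[0] = 4; i = -1, j = 7
j→6 (A[6]=-2≤4), i→0 (A[0]=4≥4); i<j, swap → -2 7 6 5 1 -1 4
j→5 (A[5]=-1≤4), i→1 (A[1]=7≥4); i<j, swap → -2 -1 6 5 1 7 4
j→4 (A[4]=1≤4), i→2 (A[2]=6≥4); i<j, swap → -2 -1 1 5 6 7 4
j→2, i→3; i≥j, return j=2. A = -2 -1 1 5 6 7 4

2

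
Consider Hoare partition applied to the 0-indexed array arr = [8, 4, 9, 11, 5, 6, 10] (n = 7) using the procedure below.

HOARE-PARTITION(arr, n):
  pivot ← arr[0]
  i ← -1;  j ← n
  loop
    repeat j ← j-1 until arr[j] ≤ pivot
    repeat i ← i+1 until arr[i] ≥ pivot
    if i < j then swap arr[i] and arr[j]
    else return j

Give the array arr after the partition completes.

[6, 4, 5, 11, 9, 8, 10]

pivot = arr[0] = 8; i = -1, j = 7
j→5 (arr[5]=6≤8), i→0 (arr[0]=8≥8); i<j, swap → [6, 4, 9, 11, 5, 8, 10]
j→4 (arr[4]=5≤8), i→2 (arr[2]=9≥8); i<j, swap → [6, 4, 5, 11, 9, 8, 10]
j→2, i→3; i≥j, return j=2. arr = [6, 4, 5, 11, 9, 8, 10]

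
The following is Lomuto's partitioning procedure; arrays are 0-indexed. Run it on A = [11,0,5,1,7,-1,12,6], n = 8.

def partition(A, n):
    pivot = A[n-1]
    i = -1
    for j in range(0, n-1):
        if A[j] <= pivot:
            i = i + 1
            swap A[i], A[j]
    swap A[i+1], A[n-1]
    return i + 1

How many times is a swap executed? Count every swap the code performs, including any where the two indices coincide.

pivot = A[7] = 6; i = -1
j=0: A[0]=11 > 6 → no swap
j=1: A[1]=0 ≤ 6 → i=0, swap A[0],A[1] → [0,11,5,1,7,-1,12,6]
j=2: A[2]=5 ≤ 6 → i=1, swap A[1],A[2] → [0,5,11,1,7,-1,12,6]
j=3: A[3]=1 ≤ 6 → i=2, swap A[2],A[3] → [0,5,1,11,7,-1,12,6]
j=4: A[4]=7 > 6 → no swap
j=5: A[5]=-1 ≤ 6 → i=3, swap A[3],A[5] → [0,5,1,-1,7,11,12,6]
j=6: A[6]=12 > 6 → no swap
final swap A[4],A[7] → [0,5,1,-1,6,11,12,7]; return 4

5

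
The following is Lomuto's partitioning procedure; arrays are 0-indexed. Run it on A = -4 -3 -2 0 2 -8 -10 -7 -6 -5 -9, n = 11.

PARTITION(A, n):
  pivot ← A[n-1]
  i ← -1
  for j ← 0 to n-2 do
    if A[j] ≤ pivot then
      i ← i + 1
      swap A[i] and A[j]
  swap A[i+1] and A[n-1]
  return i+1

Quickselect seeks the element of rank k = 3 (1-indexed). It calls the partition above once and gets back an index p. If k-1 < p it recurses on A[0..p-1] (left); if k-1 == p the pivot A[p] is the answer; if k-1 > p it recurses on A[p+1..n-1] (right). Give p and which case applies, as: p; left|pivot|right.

pivot = A[10] = -9; i = -1
j=0: A[0]=-4 > -9 → no swap
j=1: A[1]=-3 > -9 → no swap
j=2: A[2]=-2 > -9 → no swap
j=3: A[3]=0 > -9 → no swap
j=4: A[4]=2 > -9 → no swap
j=5: A[5]=-8 > -9 → no swap
j=6: A[6]=-10 ≤ -9 → i=0, swap A[0],A[6] → -10 -3 -2 0 2 -8 -4 -7 -6 -5 -9
j=7: A[7]=-7 > -9 → no swap
j=8: A[8]=-6 > -9 → no swap
j=9: A[9]=-5 > -9 → no swap
final swap A[1],A[10] → -10 -9 -2 0 2 -8 -4 -7 -6 -5 -3; return 1
p = 1; k-1 = 2 > 1 ⇒ right

1; right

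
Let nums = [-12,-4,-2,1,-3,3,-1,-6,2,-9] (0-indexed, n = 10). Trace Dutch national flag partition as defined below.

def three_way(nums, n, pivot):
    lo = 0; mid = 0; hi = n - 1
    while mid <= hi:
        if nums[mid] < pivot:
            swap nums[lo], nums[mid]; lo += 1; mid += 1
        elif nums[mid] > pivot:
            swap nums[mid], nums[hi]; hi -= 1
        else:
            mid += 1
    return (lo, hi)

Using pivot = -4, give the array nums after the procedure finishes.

[-12,-9,-6,-4,3,-1,-3,2,1,-2]

pivot = -4; lo=0, mid=0, hi=9
nums[mid]=-12<-4: swap nums[0],nums[0]; lo=1,mid=1 → [-12,-4,-2,1,-3,3,-1,-6,2,-9]
nums[mid]=-4=-4: mid=2
nums[mid]=-2>-4: swap nums[2],nums[9]; hi=8 → [-12,-4,-9,1,-3,3,-1,-6,2,-2]
nums[mid]=-9<-4: swap nums[1],nums[2]; lo=2,mid=3 → [-12,-9,-4,1,-3,3,-1,-6,2,-2]
nums[mid]=1>-4: swap nums[3],nums[8]; hi=7 → [-12,-9,-4,2,-3,3,-1,-6,1,-2]
nums[mid]=2>-4: swap nums[3],nums[7]; hi=6 → [-12,-9,-4,-6,-3,3,-1,2,1,-2]
nums[mid]=-6<-4: swap nums[2],nums[3]; lo=3,mid=4 → [-12,-9,-6,-4,-3,3,-1,2,1,-2]
nums[mid]=-3>-4: swap nums[4],nums[6]; hi=5 → [-12,-9,-6,-4,-1,3,-3,2,1,-2]
nums[mid]=-1>-4: swap nums[4],nums[5]; hi=4 → [-12,-9,-6,-4,3,-1,-3,2,1,-2]
nums[mid]=3>-4: swap nums[4],nums[4]; hi=3 → [-12,-9,-6,-4,3,-1,-3,2,1,-2]
end: lo=3, hi=3; nums = [-12,-9,-6,-4,3,-1,-3,2,1,-2]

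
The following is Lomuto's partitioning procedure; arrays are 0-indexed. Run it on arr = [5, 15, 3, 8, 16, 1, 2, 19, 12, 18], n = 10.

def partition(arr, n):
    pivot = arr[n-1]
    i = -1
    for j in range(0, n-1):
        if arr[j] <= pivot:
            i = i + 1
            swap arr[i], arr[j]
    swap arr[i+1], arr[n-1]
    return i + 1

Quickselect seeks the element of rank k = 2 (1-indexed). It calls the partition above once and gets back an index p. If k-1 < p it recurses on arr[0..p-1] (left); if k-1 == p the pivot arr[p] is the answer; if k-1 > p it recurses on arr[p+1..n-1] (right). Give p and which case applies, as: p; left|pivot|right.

pivot=18, i=-1
j=0: 5≤18, i=0, swap(0,0) ⇒ [5, 15, 3, 8, 16, 1, 2, 19, 12, 18]
j=1: 15≤18, i=1, swap(1,1) ⇒ [5, 15, 3, 8, 16, 1, 2, 19, 12, 18]
j=2: 3≤18, i=2, swap(2,2) ⇒ [5, 15, 3, 8, 16, 1, 2, 19, 12, 18]
j=3: 8≤18, i=3, swap(3,3) ⇒ [5, 15, 3, 8, 16, 1, 2, 19, 12, 18]
j=4: 16≤18, i=4, swap(4,4) ⇒ [5, 15, 3, 8, 16, 1, 2, 19, 12, 18]
j=5: 1≤18, i=5, swap(5,5) ⇒ [5, 15, 3, 8, 16, 1, 2, 19, 12, 18]
j=6: 2≤18, i=6, swap(6,6) ⇒ [5, 15, 3, 8, 16, 1, 2, 19, 12, 18]
j=7: 19>18, skip
j=8: 12≤18, i=7, swap(7,8) ⇒ [5, 15, 3, 8, 16, 1, 2, 12, 19, 18]
swap(8,9) ⇒ [5, 15, 3, 8, 16, 1, 2, 12, 18, 19]; return 8
p = 8; k-1 = 1 < 8 ⇒ left

8; left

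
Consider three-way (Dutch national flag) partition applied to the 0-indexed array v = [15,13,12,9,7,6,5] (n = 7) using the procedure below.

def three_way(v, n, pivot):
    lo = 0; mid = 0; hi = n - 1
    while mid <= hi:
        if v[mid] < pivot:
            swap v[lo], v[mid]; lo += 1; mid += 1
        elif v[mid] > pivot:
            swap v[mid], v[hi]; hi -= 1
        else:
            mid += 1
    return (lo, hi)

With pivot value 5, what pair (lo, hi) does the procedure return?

pivot = 5; lo=0, mid=0, hi=6
v[mid]=15>5: swap v[0],v[6]; hi=5 → [5,13,12,9,7,6,15]
v[mid]=5=5: mid=1
v[mid]=13>5: swap v[1],v[5]; hi=4 → [5,6,12,9,7,13,15]
v[mid]=6>5: swap v[1],v[4]; hi=3 → [5,7,12,9,6,13,15]
v[mid]=7>5: swap v[1],v[3]; hi=2 → [5,9,12,7,6,13,15]
v[mid]=9>5: swap v[1],v[2]; hi=1 → [5,12,9,7,6,13,15]
v[mid]=12>5: swap v[1],v[1]; hi=0 → [5,12,9,7,6,13,15]
end: lo=0, hi=0; v = [5,12,9,7,6,13,15]

(0, 0)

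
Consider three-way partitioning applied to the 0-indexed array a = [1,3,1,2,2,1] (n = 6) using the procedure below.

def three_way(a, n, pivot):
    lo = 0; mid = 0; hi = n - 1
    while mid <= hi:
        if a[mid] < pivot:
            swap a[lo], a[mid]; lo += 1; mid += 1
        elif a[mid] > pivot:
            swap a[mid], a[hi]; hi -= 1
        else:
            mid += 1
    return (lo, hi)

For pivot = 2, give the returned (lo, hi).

lo=0 mid=0 hi=5
1<2: swap(0,0), lo=1 mid=1 ⇒ [1,3,1,2,2,1]
3>2: swap(1,5), hi=4 ⇒ [1,1,1,2,2,3]
1<2: swap(1,1), lo=2 mid=2 ⇒ [1,1,1,2,2,3]
1<2: swap(2,2), lo=3 mid=3 ⇒ [1,1,1,2,2,3]
2=2: mid=4
2=2: mid=5
done. lo=3 hi=4; a=[1,1,1,2,2,3]

(3, 4)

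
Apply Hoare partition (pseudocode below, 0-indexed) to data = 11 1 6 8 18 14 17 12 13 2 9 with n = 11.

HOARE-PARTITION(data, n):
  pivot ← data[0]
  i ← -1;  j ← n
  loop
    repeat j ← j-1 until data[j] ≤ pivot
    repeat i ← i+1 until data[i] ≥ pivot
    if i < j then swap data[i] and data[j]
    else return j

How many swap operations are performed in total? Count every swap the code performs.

pivot=11
j stops at 10 (9), i stops at 0 (11); swap ⇒ 9 1 6 8 18 14 17 12 13 2 11
j stops at 9 (2), i stops at 4 (18); swap ⇒ 9 1 6 8 2 14 17 12 13 18 11
j stops at 4, i stops at 5; i≥j ⇒ return 4. data=9 1 6 8 2 14 17 12 13 18 11

2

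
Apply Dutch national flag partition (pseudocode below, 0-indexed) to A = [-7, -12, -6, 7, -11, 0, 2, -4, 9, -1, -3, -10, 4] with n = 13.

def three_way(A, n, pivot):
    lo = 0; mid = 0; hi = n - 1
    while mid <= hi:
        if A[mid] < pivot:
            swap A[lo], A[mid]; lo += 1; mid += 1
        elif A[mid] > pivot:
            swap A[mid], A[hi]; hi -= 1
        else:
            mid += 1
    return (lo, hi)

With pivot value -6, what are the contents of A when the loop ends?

[-7, -12, -10, -11, -6, 2, -4, 9, -1, -3, 0, 4, 7]

pivot = -6; lo=0, mid=0, hi=12
A[mid]=-7<-6: swap A[0],A[0]; lo=1,mid=1 → [-7, -12, -6, 7, -11, 0, 2, -4, 9, -1, -3, -10, 4]
A[mid]=-12<-6: swap A[1],A[1]; lo=2,mid=2 → [-7, -12, -6, 7, -11, 0, 2, -4, 9, -1, -3, -10, 4]
A[mid]=-6=-6: mid=3
A[mid]=7>-6: swap A[3],A[12]; hi=11 → [-7, -12, -6, 4, -11, 0, 2, -4, 9, -1, -3, -10, 7]
A[mid]=4>-6: swap A[3],A[11]; hi=10 → [-7, -12, -6, -10, -11, 0, 2, -4, 9, -1, -3, 4, 7]
A[mid]=-10<-6: swap A[2],A[3]; lo=3,mid=4 → [-7, -12, -10, -6, -11, 0, 2, -4, 9, -1, -3, 4, 7]
A[mid]=-11<-6: swap A[3],A[4]; lo=4,mid=5 → [-7, -12, -10, -11, -6, 0, 2, -4, 9, -1, -3, 4, 7]
A[mid]=0>-6: swap A[5],A[10]; hi=9 → [-7, -12, -10, -11, -6, -3, 2, -4, 9, -1, 0, 4, 7]
A[mid]=-3>-6: swap A[5],A[9]; hi=8 → [-7, -12, -10, -11, -6, -1, 2, -4, 9, -3, 0, 4, 7]
A[mid]=-1>-6: swap A[5],A[8]; hi=7 → [-7, -12, -10, -11, -6, 9, 2, -4, -1, -3, 0, 4, 7]
A[mid]=9>-6: swap A[5],A[7]; hi=6 → [-7, -12, -10, -11, -6, -4, 2, 9, -1, -3, 0, 4, 7]
A[mid]=-4>-6: swap A[5],A[6]; hi=5 → [-7, -12, -10, -11, -6, 2, -4, 9, -1, -3, 0, 4, 7]
A[mid]=2>-6: swap A[5],A[5]; hi=4 → [-7, -12, -10, -11, -6, 2, -4, 9, -1, -3, 0, 4, 7]
end: lo=4, hi=4; A = [-7, -12, -10, -11, -6, 2, -4, 9, -1, -3, 0, 4, 7]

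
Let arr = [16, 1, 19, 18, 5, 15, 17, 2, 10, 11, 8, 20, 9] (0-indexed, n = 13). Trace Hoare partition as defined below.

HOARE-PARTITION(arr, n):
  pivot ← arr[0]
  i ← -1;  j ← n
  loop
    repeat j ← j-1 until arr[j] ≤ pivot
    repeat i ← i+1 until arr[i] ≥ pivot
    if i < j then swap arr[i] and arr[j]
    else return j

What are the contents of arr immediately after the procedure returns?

pivot=16
j stops at 12 (9), i stops at 0 (16); swap ⇒ [9, 1, 19, 18, 5, 15, 17, 2, 10, 11, 8, 20, 16]
j stops at 10 (8), i stops at 2 (19); swap ⇒ [9, 1, 8, 18, 5, 15, 17, 2, 10, 11, 19, 20, 16]
j stops at 9 (11), i stops at 3 (18); swap ⇒ [9, 1, 8, 11, 5, 15, 17, 2, 10, 18, 19, 20, 16]
j stops at 8 (10), i stops at 6 (17); swap ⇒ [9, 1, 8, 11, 5, 15, 10, 2, 17, 18, 19, 20, 16]
j stops at 7, i stops at 8; i≥j ⇒ return 7. arr=[9, 1, 8, 11, 5, 15, 10, 2, 17, 18, 19, 20, 16]

[9, 1, 8, 11, 5, 15, 10, 2, 17, 18, 19, 20, 16]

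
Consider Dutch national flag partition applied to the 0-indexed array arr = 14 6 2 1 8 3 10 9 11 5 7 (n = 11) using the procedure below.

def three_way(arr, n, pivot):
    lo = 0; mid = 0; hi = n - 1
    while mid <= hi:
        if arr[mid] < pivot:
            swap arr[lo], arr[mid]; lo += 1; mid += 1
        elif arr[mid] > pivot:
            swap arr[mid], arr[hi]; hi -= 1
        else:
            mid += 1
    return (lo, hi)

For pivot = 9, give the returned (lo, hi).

pivot = 9; lo=0, mid=0, hi=10
arr[mid]=14>9: swap arr[0],arr[10]; hi=9 → 7 6 2 1 8 3 10 9 11 5 14
arr[mid]=7<9: swap arr[0],arr[0]; lo=1,mid=1 → 7 6 2 1 8 3 10 9 11 5 14
arr[mid]=6<9: swap arr[1],arr[1]; lo=2,mid=2 → 7 6 2 1 8 3 10 9 11 5 14
arr[mid]=2<9: swap arr[2],arr[2]; lo=3,mid=3 → 7 6 2 1 8 3 10 9 11 5 14
arr[mid]=1<9: swap arr[3],arr[3]; lo=4,mid=4 → 7 6 2 1 8 3 10 9 11 5 14
arr[mid]=8<9: swap arr[4],arr[4]; lo=5,mid=5 → 7 6 2 1 8 3 10 9 11 5 14
arr[mid]=3<9: swap arr[5],arr[5]; lo=6,mid=6 → 7 6 2 1 8 3 10 9 11 5 14
arr[mid]=10>9: swap arr[6],arr[9]; hi=8 → 7 6 2 1 8 3 5 9 11 10 14
arr[mid]=5<9: swap arr[6],arr[6]; lo=7,mid=7 → 7 6 2 1 8 3 5 9 11 10 14
arr[mid]=9=9: mid=8
arr[mid]=11>9: swap arr[8],arr[8]; hi=7 → 7 6 2 1 8 3 5 9 11 10 14
end: lo=7, hi=7; arr = 7 6 2 1 8 3 5 9 11 10 14

(7, 7)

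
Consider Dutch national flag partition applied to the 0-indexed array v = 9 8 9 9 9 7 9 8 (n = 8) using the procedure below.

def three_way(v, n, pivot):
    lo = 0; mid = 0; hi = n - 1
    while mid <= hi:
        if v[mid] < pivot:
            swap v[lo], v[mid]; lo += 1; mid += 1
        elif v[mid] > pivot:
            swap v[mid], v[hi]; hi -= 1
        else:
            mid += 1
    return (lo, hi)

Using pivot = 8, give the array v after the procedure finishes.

lo=0 mid=0 hi=7
9>8: swap(0,7), hi=6 ⇒ 8 8 9 9 9 7 9 9
8=8: mid=1
8=8: mid=2
9>8: swap(2,6), hi=5 ⇒ 8 8 9 9 9 7 9 9
9>8: swap(2,5), hi=4 ⇒ 8 8 7 9 9 9 9 9
7<8: swap(0,2), lo=1 mid=3 ⇒ 7 8 8 9 9 9 9 9
9>8: swap(3,4), hi=3 ⇒ 7 8 8 9 9 9 9 9
9>8: swap(3,3), hi=2 ⇒ 7 8 8 9 9 9 9 9
done. lo=1 hi=2; v=7 8 8 9 9 9 9 9

7 8 8 9 9 9 9 9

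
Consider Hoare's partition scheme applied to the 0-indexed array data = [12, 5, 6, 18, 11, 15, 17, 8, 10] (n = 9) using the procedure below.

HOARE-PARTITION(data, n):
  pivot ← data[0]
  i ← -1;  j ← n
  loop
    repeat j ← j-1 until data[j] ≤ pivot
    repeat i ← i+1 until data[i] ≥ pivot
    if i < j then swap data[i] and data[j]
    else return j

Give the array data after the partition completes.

[10, 5, 6, 8, 11, 15, 17, 18, 12]

pivot=12
j stops at 8 (10), i stops at 0 (12); swap ⇒ [10, 5, 6, 18, 11, 15, 17, 8, 12]
j stops at 7 (8), i stops at 3 (18); swap ⇒ [10, 5, 6, 8, 11, 15, 17, 18, 12]
j stops at 4, i stops at 5; i≥j ⇒ return 4. data=[10, 5, 6, 8, 11, 15, 17, 18, 12]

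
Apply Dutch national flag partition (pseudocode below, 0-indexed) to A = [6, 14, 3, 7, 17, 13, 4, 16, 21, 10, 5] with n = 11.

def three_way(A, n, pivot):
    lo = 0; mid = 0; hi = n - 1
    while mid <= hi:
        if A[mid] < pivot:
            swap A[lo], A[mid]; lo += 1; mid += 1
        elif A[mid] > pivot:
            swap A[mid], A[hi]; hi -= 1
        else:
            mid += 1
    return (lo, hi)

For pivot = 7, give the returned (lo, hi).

lo=0 mid=0 hi=10
6<7: swap(0,0), lo=1 mid=1 ⇒ [6, 14, 3, 7, 17, 13, 4, 16, 21, 10, 5]
14>7: swap(1,10), hi=9 ⇒ [6, 5, 3, 7, 17, 13, 4, 16, 21, 10, 14]
5<7: swap(1,1), lo=2 mid=2 ⇒ [6, 5, 3, 7, 17, 13, 4, 16, 21, 10, 14]
3<7: swap(2,2), lo=3 mid=3 ⇒ [6, 5, 3, 7, 17, 13, 4, 16, 21, 10, 14]
7=7: mid=4
17>7: swap(4,9), hi=8 ⇒ [6, 5, 3, 7, 10, 13, 4, 16, 21, 17, 14]
10>7: swap(4,8), hi=7 ⇒ [6, 5, 3, 7, 21, 13, 4, 16, 10, 17, 14]
21>7: swap(4,7), hi=6 ⇒ [6, 5, 3, 7, 16, 13, 4, 21, 10, 17, 14]
16>7: swap(4,6), hi=5 ⇒ [6, 5, 3, 7, 4, 13, 16, 21, 10, 17, 14]
4<7: swap(3,4), lo=4 mid=5 ⇒ [6, 5, 3, 4, 7, 13, 16, 21, 10, 17, 14]
13>7: swap(5,5), hi=4 ⇒ [6, 5, 3, 4, 7, 13, 16, 21, 10, 17, 14]
done. lo=4 hi=4; A=[6, 5, 3, 4, 7, 13, 16, 21, 10, 17, 14]

(4, 4)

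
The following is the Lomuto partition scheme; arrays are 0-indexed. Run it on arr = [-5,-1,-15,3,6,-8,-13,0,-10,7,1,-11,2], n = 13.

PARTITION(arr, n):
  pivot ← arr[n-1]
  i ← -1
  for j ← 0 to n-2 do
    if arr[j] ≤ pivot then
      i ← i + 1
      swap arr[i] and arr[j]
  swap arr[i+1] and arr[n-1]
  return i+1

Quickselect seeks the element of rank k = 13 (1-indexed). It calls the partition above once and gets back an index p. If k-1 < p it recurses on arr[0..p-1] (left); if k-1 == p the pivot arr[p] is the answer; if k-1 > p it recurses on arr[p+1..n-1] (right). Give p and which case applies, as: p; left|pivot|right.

pivot = arr[12] = 2; i = -1
j=0: arr[0]=-5 ≤ 2 → i=0, swap arr[0],arr[0] (no change) → [-5,-1,-15,3,6,-8,-13,0,-10,7,1,-11,2]
j=1: arr[1]=-1 ≤ 2 → i=1, swap arr[1],arr[1] (no change) → [-5,-1,-15,3,6,-8,-13,0,-10,7,1,-11,2]
j=2: arr[2]=-15 ≤ 2 → i=2, swap arr[2],arr[2] (no change) → [-5,-1,-15,3,6,-8,-13,0,-10,7,1,-11,2]
j=3: arr[3]=3 > 2 → no swap
j=4: arr[4]=6 > 2 → no swap
j=5: arr[5]=-8 ≤ 2 → i=3, swap arr[3],arr[5] → [-5,-1,-15,-8,6,3,-13,0,-10,7,1,-11,2]
j=6: arr[6]=-13 ≤ 2 → i=4, swap arr[4],arr[6] → [-5,-1,-15,-8,-13,3,6,0,-10,7,1,-11,2]
j=7: arr[7]=0 ≤ 2 → i=5, swap arr[5],arr[7] → [-5,-1,-15,-8,-13,0,6,3,-10,7,1,-11,2]
j=8: arr[8]=-10 ≤ 2 → i=6, swap arr[6],arr[8] → [-5,-1,-15,-8,-13,0,-10,3,6,7,1,-11,2]
j=9: arr[9]=7 > 2 → no swap
j=10: arr[10]=1 ≤ 2 → i=7, swap arr[7],arr[10] → [-5,-1,-15,-8,-13,0,-10,1,6,7,3,-11,2]
j=11: arr[11]=-11 ≤ 2 → i=8, swap arr[8],arr[11] → [-5,-1,-15,-8,-13,0,-10,1,-11,7,3,6,2]
final swap arr[9],arr[12] → [-5,-1,-15,-8,-13,0,-10,1,-11,2,3,6,7]; return 9
p = 9; k-1 = 12 > 9 ⇒ right

9; right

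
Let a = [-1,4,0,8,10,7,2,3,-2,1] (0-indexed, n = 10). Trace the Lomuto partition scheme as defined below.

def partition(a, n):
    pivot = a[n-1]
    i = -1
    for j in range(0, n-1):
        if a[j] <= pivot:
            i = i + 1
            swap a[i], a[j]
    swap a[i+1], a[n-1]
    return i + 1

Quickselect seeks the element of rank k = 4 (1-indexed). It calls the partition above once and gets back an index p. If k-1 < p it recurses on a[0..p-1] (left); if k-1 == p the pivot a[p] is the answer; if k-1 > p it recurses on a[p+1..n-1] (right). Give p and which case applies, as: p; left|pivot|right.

pivot = a[9] = 1; i = -1
j=0: a[0]=-1 ≤ 1 → i=0, swap a[0],a[0] (no change) → [-1,4,0,8,10,7,2,3,-2,1]
j=1: a[1]=4 > 1 → no swap
j=2: a[2]=0 ≤ 1 → i=1, swap a[1],a[2] → [-1,0,4,8,10,7,2,3,-2,1]
j=3: a[3]=8 > 1 → no swap
j=4: a[4]=10 > 1 → no swap
j=5: a[5]=7 > 1 → no swap
j=6: a[6]=2 > 1 → no swap
j=7: a[7]=3 > 1 → no swap
j=8: a[8]=-2 ≤ 1 → i=2, swap a[2],a[8] → [-1,0,-2,8,10,7,2,3,4,1]
final swap a[3],a[9] → [-1,0,-2,1,10,7,2,3,4,8]; return 3
p = 3; k-1 = 3 == 3 ⇒ pivot

3; pivot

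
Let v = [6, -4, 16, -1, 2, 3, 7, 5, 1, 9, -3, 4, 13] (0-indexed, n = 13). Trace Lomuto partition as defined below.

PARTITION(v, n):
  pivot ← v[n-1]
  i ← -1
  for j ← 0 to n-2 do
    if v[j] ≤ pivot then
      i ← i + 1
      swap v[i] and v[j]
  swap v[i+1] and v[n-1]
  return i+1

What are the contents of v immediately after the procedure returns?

[6, -4, -1, 2, 3, 7, 5, 1, 9, -3, 4, 13, 16]

pivot=13, i=-1
j=0: 6≤13, i=0, swap(0,0) ⇒ [6, -4, 16, -1, 2, 3, 7, 5, 1, 9, -3, 4, 13]
j=1: -4≤13, i=1, swap(1,1) ⇒ [6, -4, 16, -1, 2, 3, 7, 5, 1, 9, -3, 4, 13]
j=2: 16>13, skip
j=3: -1≤13, i=2, swap(2,3) ⇒ [6, -4, -1, 16, 2, 3, 7, 5, 1, 9, -3, 4, 13]
j=4: 2≤13, i=3, swap(3,4) ⇒ [6, -4, -1, 2, 16, 3, 7, 5, 1, 9, -3, 4, 13]
j=5: 3≤13, i=4, swap(4,5) ⇒ [6, -4, -1, 2, 3, 16, 7, 5, 1, 9, -3, 4, 13]
j=6: 7≤13, i=5, swap(5,6) ⇒ [6, -4, -1, 2, 3, 7, 16, 5, 1, 9, -3, 4, 13]
j=7: 5≤13, i=6, swap(6,7) ⇒ [6, -4, -1, 2, 3, 7, 5, 16, 1, 9, -3, 4, 13]
j=8: 1≤13, i=7, swap(7,8) ⇒ [6, -4, -1, 2, 3, 7, 5, 1, 16, 9, -3, 4, 13]
j=9: 9≤13, i=8, swap(8,9) ⇒ [6, -4, -1, 2, 3, 7, 5, 1, 9, 16, -3, 4, 13]
j=10: -3≤13, i=9, swap(9,10) ⇒ [6, -4, -1, 2, 3, 7, 5, 1, 9, -3, 16, 4, 13]
j=11: 4≤13, i=10, swap(10,11) ⇒ [6, -4, -1, 2, 3, 7, 5, 1, 9, -3, 4, 16, 13]
swap(11,12) ⇒ [6, -4, -1, 2, 3, 7, 5, 1, 9, -3, 4, 13, 16]; return 11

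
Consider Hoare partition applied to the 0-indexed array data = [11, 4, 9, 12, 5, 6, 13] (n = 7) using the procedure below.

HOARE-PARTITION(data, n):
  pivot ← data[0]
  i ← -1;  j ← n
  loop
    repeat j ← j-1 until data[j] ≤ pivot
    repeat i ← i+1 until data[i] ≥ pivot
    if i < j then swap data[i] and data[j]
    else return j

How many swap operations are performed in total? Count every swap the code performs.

2

pivot = data[0] = 11; i = -1, j = 7
j→5 (data[5]=6≤11), i→0 (data[0]=11≥11); i<j, swap → [6, 4, 9, 12, 5, 11, 13]
j→4 (data[4]=5≤11), i→3 (data[3]=12≥11); i<j, swap → [6, 4, 9, 5, 12, 11, 13]
j→3, i→4; i≥j, return j=3. data = [6, 4, 9, 5, 12, 11, 13]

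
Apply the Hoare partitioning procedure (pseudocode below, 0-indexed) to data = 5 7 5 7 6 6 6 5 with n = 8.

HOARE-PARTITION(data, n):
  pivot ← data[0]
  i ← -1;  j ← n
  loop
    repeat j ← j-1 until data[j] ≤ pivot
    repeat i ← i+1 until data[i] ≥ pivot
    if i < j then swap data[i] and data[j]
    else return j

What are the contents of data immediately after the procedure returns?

5 5 7 7 6 6 6 5

pivot = data[0] = 5; i = -1, j = 8
j→7 (data[7]=5≤5), i→0 (data[0]=5≥5); i<j, swap → 5 7 5 7 6 6 6 5
j→2 (data[2]=5≤5), i→1 (data[1]=7≥5); i<j, swap → 5 5 7 7 6 6 6 5
j→1, i→2; i≥j, return j=1. data = 5 5 7 7 6 6 6 5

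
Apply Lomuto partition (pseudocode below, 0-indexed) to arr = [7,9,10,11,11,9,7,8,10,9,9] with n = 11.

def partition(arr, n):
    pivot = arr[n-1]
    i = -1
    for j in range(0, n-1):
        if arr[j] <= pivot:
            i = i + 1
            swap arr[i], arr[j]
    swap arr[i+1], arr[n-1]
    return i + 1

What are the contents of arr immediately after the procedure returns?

pivot=9, i=-1
j=0: 7≤9, i=0, swap(0,0) ⇒ [7,9,10,11,11,9,7,8,10,9,9]
j=1: 9≤9, i=1, swap(1,1) ⇒ [7,9,10,11,11,9,7,8,10,9,9]
j=2: 10>9, skip
j=3: 11>9, skip
j=4: 11>9, skip
j=5: 9≤9, i=2, swap(2,5) ⇒ [7,9,9,11,11,10,7,8,10,9,9]
j=6: 7≤9, i=3, swap(3,6) ⇒ [7,9,9,7,11,10,11,8,10,9,9]
j=7: 8≤9, i=4, swap(4,7) ⇒ [7,9,9,7,8,10,11,11,10,9,9]
j=8: 10>9, skip
j=9: 9≤9, i=5, swap(5,9) ⇒ [7,9,9,7,8,9,11,11,10,10,9]
swap(6,10) ⇒ [7,9,9,7,8,9,9,11,10,10,11]; return 6

[7,9,9,7,8,9,9,11,10,10,11]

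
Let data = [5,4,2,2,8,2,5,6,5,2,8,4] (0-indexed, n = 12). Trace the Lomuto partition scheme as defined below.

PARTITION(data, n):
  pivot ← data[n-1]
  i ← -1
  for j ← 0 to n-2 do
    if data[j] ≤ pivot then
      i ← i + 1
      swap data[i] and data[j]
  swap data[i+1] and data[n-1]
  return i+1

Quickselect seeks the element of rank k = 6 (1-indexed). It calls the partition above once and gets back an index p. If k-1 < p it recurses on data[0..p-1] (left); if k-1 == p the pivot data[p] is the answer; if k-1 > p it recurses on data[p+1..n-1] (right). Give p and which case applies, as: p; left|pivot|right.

pivot=4, i=-1
j=0: 5>4, skip
j=1: 4≤4, i=0, swap(0,1) ⇒ [4,5,2,2,8,2,5,6,5,2,8,4]
j=2: 2≤4, i=1, swap(1,2) ⇒ [4,2,5,2,8,2,5,6,5,2,8,4]
j=3: 2≤4, i=2, swap(2,3) ⇒ [4,2,2,5,8,2,5,6,5,2,8,4]
j=4: 8>4, skip
j=5: 2≤4, i=3, swap(3,5) ⇒ [4,2,2,2,8,5,5,6,5,2,8,4]
j=6: 5>4, skip
j=7: 6>4, skip
j=8: 5>4, skip
j=9: 2≤4, i=4, swap(4,9) ⇒ [4,2,2,2,2,5,5,6,5,8,8,4]
j=10: 8>4, skip
swap(5,11) ⇒ [4,2,2,2,2,4,5,6,5,8,8,5]; return 5
p = 5; k-1 = 5 == 5 ⇒ pivot

5; pivot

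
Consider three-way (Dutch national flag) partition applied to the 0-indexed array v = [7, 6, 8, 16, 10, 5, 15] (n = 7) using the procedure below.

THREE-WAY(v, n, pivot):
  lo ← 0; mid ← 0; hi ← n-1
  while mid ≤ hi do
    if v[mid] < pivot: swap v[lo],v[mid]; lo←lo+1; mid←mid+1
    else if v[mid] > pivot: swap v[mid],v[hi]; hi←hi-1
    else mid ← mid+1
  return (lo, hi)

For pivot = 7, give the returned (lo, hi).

(2, 2)

pivot = 7; lo=0, mid=0, hi=6
v[mid]=7=7: mid=1
v[mid]=6<7: swap v[0],v[1]; lo=1,mid=2 → [6, 7, 8, 16, 10, 5, 15]
v[mid]=8>7: swap v[2],v[6]; hi=5 → [6, 7, 15, 16, 10, 5, 8]
v[mid]=15>7: swap v[2],v[5]; hi=4 → [6, 7, 5, 16, 10, 15, 8]
v[mid]=5<7: swap v[1],v[2]; lo=2,mid=3 → [6, 5, 7, 16, 10, 15, 8]
v[mid]=16>7: swap v[3],v[4]; hi=3 → [6, 5, 7, 10, 16, 15, 8]
v[mid]=10>7: swap v[3],v[3]; hi=2 → [6, 5, 7, 10, 16, 15, 8]
end: lo=2, hi=2; v = [6, 5, 7, 10, 16, 15, 8]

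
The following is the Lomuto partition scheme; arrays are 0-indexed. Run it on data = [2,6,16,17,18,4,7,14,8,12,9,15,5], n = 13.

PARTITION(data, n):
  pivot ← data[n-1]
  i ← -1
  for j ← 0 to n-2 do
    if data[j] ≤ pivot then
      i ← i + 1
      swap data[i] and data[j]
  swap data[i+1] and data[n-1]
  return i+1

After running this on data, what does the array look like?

pivot = data[12] = 5; i = -1
j=0: data[0]=2 ≤ 5 → i=0, swap data[0],data[0] (no change) → [2,6,16,17,18,4,7,14,8,12,9,15,5]
j=1: data[1]=6 > 5 → no swap
j=2: data[2]=16 > 5 → no swap
j=3: data[3]=17 > 5 → no swap
j=4: data[4]=18 > 5 → no swap
j=5: data[5]=4 ≤ 5 → i=1, swap data[1],data[5] → [2,4,16,17,18,6,7,14,8,12,9,15,5]
j=6: data[6]=7 > 5 → no swap
j=7: data[7]=14 > 5 → no swap
j=8: data[8]=8 > 5 → no swap
j=9: data[9]=12 > 5 → no swap
j=10: data[10]=9 > 5 → no swap
j=11: data[11]=15 > 5 → no swap
final swap data[2],data[12] → [2,4,5,17,18,6,7,14,8,12,9,15,16]; return 2

[2,4,5,17,18,6,7,14,8,12,9,15,16]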